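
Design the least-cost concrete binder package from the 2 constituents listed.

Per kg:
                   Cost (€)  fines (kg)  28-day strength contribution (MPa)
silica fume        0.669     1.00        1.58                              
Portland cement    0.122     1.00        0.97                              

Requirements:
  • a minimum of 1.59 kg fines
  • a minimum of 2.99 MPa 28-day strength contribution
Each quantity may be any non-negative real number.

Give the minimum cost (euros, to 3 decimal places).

Set it up as a linear program. Let x1 = kg of silica fume, x2 = kg of Portland cement.
min 0.669x1 + 0.122x2 s.t.:
  1x1 + 1x2 ≥ 1.59   (fines)
  1.58x1 + 0.97x2 ≥ 2.99   (28-day strength contribution)
  x1, x2 ≥ 0.
The minimum-cost mix takes nothing from silica fume — only Portland cement. There the 28-day strength contribution constraint is tight.
Solving gives x2 = 3.082.
Objective = 0.122·3.082 = 0.37600.

€0.376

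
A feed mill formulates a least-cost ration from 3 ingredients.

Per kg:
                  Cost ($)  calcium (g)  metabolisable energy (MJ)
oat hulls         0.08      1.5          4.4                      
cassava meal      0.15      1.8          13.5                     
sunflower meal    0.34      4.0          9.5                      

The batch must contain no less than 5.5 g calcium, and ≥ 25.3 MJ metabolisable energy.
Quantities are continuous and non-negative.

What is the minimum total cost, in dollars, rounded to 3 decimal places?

Let x1 = kg of oat hulls, x2 = kg of cassava meal, x3 = kg of sunflower meal.
min 0.08x1 + 0.15x2 + 0.34x3 with:
  1.5x1 + 1.8x2 + 4x3 ≥ 5.5   (calcium)
  4.4x1 + 13.5x2 + 9.5x3 ≥ 25.3   (metabolisable energy)
  x1, x2, x3 ≥ 0.
The optimal basis is {oat hulls, cassava meal}; sunflower meal drops out. There the calcium and metabolisable energy constraints are tight.
That vertex is x1 = 2.3285, x2 = 1.1152.
Hence cost = 0.08·2.3285 + 0.15·1.1152 = $0.35356.

$0.354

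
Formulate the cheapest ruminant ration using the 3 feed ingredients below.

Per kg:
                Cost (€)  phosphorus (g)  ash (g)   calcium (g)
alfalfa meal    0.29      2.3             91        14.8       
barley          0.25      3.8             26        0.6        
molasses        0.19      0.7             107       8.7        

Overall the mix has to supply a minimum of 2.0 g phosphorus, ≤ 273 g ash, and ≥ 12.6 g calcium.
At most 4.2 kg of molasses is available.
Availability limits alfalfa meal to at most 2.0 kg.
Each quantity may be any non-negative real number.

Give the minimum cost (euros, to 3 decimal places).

€0.250

Let x1 = kg of alfalfa meal, x2 = kg of barley, x3 = kg of molasses.
Minimize 0.29x1 + 0.25x2 + 0.19x3 with:
  2.3x1 + 3.8x2 + 0.7x3 ≥ 2   (phosphorus)
  91x1 + 26x2 + 107x3 ≤ 273   (ash)
  14.8x1 + 0.6x2 + 8.7x3 ≥ 12.6   (calcium)
  x3 ≤ 4.2
  x1 ≤ 2
  x1, x2, x3 ≥ 0.
The minimum-cost mix takes nothing from molasses — only alfalfa meal, barley. There the phosphorus and calcium constraints are tight.
So alfalfa meal = 0.8509 kg, barley = 0.0113 kg.
Total cost: 0.29·0.8509 + 0.25·0.0113 = 0.24959.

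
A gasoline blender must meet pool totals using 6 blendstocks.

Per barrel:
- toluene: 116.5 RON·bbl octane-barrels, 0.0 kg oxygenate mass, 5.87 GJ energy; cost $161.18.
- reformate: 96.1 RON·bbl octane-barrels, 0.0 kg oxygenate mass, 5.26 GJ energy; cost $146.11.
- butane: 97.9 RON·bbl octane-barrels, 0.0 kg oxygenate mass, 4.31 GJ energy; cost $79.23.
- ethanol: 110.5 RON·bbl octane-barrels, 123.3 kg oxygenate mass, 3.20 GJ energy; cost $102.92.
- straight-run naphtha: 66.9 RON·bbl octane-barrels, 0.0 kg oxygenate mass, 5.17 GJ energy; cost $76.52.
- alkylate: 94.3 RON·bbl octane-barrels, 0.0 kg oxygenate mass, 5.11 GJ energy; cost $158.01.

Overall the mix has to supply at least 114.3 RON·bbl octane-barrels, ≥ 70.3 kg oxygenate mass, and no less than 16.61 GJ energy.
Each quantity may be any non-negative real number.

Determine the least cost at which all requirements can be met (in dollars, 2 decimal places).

$277.52

Let x1 = barrels of toluene, x2 = barrels of reformate, x3 = barrels of butane, x4 = barrels of ethanol, x5 = barrels of straight-run naphtha, x6 = barrels of alkylate.
Minimize 161.18x1 + 146.11x2 + 79.23x3 + 102.92x4 + 76.52x5 + 158.01x6 subject to:
  116.5x1 + 96.1x2 + 97.9x3 + 110.5x4 + 66.9x5 + 94.3x6 ≥ 114.3   (octane-barrels)
  123.3x4 ≥ 70.3   (oxygenate mass)
  5.87x1 + 5.26x2 + 4.31x3 + 3.2x4 + 5.17x5 + 5.11x6 ≥ 16.61   (energy)
  x1, x2, x3, x4, x5, x6 ≥ 0.
At the optimum only ethanol, straight-run naphtha are positive (toluene, reformate, butane, alkylate = 0). There the oxygenate mass and energy constraints are tight.
That vertex is x4 = 0.57015, x5 = 2.8599.
Cost = 102.92·0.57015 + 76.52·2.8599 = 277.5194.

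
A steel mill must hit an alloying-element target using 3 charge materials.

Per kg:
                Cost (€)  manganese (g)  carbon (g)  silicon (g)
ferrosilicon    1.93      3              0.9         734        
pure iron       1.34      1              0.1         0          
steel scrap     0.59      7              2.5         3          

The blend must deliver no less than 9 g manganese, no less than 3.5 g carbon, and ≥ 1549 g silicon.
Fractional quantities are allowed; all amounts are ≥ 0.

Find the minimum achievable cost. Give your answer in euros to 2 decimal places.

Let x1 = kg of ferrosilicon, x2 = kg of pure iron, x3 = kg of steel scrap.
Minimize 1.93x1 + 1.34x2 + 0.59x3 with:
  3x1 + 1x2 + 7x3 ≥ 9   (manganese)
  0.9x1 + 0.1x2 + 2.5x3 ≥ 3.5   (carbon)
  734x1 + 3x3 ≥ 1549   (silicon)
  x1, x2, x3 ≥ 0.
The cheapest feasible vertex uses only ferrosilicon, steel scrap; pure iron is not used. Binding constraints: carbon and silicon.
So ferrosilicon = 2.108 kg, steel scrap = 0.6412 kg.
Total cost: 1.93·2.108 + 0.59·0.6412 = 4.4467.

€4.45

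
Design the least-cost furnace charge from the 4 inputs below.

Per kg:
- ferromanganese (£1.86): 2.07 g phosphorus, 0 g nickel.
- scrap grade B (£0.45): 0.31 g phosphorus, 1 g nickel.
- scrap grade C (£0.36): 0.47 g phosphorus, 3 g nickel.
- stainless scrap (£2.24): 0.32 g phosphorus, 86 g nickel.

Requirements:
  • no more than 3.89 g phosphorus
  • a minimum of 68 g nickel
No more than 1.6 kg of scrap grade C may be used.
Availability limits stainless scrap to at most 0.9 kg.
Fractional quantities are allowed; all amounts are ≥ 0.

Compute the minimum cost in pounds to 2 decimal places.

£1.77

Let x1 = kg of ferromanganese, x2 = kg of scrap grade B, x3 = kg of scrap grade C, x4 = kg of stainless scrap.
Minimise 1.86x1 + 0.45x2 + 0.36x3 + 2.24x4 with:
  2.07x1 + 0.31x2 + 0.47x3 + 0.32x4 ≤ 3.89   (phosphorus)
  1x2 + 3x3 + 86x4 ≥ 68   (nickel)
  x3 ≤ 1.6
  x4 ≤ 0.9
  x1, x2, x3, x4 ≥ 0.
The minimum-cost mix takes nothing from ferromanganese, scrap grade B, scrap grade C — only stainless scrap. There the nickel constraint is tight.
So stainless scrap = 0.7907 kg.
Total cost: 2.24·0.7907 = 1.7712.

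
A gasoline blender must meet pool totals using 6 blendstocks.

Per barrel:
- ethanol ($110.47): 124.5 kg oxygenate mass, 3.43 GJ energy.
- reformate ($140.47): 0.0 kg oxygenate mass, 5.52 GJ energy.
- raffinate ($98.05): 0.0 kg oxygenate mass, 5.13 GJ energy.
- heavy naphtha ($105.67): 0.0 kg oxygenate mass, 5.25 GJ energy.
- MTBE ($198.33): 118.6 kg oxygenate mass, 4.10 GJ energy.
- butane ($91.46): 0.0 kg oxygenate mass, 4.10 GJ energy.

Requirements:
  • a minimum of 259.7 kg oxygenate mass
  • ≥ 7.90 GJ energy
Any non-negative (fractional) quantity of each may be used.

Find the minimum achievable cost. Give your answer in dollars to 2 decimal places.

$244.68

Let x1 = barrels of ethanol, x2 = barrels of reformate, x3 = barrels of raffinate, x4 = barrels of heavy naphtha, x5 = barrels of MTBE, x6 = barrels of butane.
Minimize 110.47x1 + 140.47x2 + 98.05x3 + 105.67x4 + 198.33x5 + 91.46x6 subject to:
  124.5x1 + 118.6x5 ≥ 259.7   (oxygenate mass)
  3.43x1 + 5.52x2 + 5.13x3 + 5.25x4 + 4.1x5 + 4.1x6 ≥ 7.9   (energy)
  x1, x2, x3, x4, x5, x6 ≥ 0.
At the optimum only ethanol, raffinate are positive (reformate, heavy naphtha, MTBE, butane = 0). The oxygenate mass and energy requirements are met with equality.
Optimal quantities: ethanol = 2.08594 barrels, raffinate = 0.145266 barrels.
Hence cost = 110.47·2.08594 + 98.05·0.145266 = $244.6771.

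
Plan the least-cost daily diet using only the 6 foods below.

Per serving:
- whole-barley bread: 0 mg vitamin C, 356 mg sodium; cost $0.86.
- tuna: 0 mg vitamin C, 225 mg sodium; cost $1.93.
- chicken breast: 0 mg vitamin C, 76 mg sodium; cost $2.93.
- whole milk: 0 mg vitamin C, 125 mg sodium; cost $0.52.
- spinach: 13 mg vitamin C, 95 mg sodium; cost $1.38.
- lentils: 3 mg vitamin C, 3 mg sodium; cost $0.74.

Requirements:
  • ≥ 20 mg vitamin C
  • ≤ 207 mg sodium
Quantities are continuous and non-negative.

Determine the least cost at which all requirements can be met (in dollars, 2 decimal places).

Set it up as a linear program. Let x1 = servings of whole-barley bread, x2 = servings of tuna, x3 = servings of chicken breast, x4 = servings of whole milk, x5 = servings of spinach, x6 = servings of lentils.
min 0.86x1 + 1.93x2 + 2.93x3 + 0.52x4 + 1.38x5 + 0.74x6 s.t.:
  13x5 + 3x6 ≥ 20   (vitamin C)
  356x1 + 225x2 + 76x3 + 125x4 + 95x5 + 3x6 ≤ 207   (sodium)
  x1, x2, x3, x4, x5, x6 ≥ 0.
The optimal basis is {spinach}; whole-barley bread, tuna, chicken breast, whole milk, lentils drop out. The vitamin C requirement is met with equality.
So spinach = 1.538 servings.
Objective = 1.38·1.538 = 2.1224.

$2.12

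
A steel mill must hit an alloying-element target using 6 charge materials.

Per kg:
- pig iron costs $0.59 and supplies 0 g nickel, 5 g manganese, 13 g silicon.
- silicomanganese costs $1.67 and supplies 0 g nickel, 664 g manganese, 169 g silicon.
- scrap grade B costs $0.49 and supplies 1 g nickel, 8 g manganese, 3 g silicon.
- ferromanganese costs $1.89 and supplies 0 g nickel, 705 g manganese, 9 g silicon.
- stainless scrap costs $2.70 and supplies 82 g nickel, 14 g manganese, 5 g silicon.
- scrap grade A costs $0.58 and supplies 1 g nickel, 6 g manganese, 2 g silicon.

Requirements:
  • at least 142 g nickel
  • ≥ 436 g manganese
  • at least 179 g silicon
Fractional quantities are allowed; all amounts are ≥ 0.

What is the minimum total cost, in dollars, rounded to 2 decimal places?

Let x1 = kg of pig iron, x2 = kg of silicomanganese, x3 = kg of scrap grade B, x4 = kg of ferromanganese, x5 = kg of stainless scrap, x6 = kg of scrap grade A.
Minimize 0.59x1 + 1.67x2 + 0.49x3 + 1.89x4 + 2.7x5 + 0.58x6 s.t.:
  1x3 + 82x5 + 1x6 ≥ 142   (nickel)
  5x1 + 664x2 + 8x3 + 705x4 + 14x5 + 6x6 ≥ 436   (manganese)
  13x1 + 169x2 + 3x3 + 9x4 + 5x5 + 2x6 ≥ 179   (silicon)
  x1, x2, x3, x4, x5, x6 ≥ 0.
The optimal basis is {silicomanganese, stainless scrap}; pig iron, scrap grade B, ferromanganese, scrap grade A drop out. There the nickel and silicon constraints are tight.
Solving gives x2 = 1.008, x5 = 1.732.
Cost = 1.67·1.008 + 2.7·1.732 = 6.3598.

$6.36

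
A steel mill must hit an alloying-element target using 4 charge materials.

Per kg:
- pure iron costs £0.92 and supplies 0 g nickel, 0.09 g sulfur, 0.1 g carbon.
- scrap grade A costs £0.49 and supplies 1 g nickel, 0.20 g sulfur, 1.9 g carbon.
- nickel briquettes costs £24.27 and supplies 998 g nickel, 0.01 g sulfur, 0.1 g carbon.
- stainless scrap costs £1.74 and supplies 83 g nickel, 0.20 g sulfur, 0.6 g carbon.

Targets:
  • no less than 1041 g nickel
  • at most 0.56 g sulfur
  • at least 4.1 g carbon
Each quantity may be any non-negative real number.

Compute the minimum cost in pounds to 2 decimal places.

£25.90

Set it up as a linear program. Let x1 = kg of pure iron, x2 = kg of scrap grade A, x3 = kg of nickel briquettes, x4 = kg of stainless scrap.
Minimise 0.92x1 + 0.49x2 + 24.27x3 + 1.74x4 with:
  1x2 + 998x3 + 83x4 ≥ 1041   (nickel)
  0.09x1 + 0.2x2 + 0.01x3 + 0.2x4 ≤ 0.56   (sulfur)
  0.1x1 + 1.9x2 + 0.1x3 + 0.6x4 ≥ 4.1   (carbon)
  x1, x2, x3, x4 ≥ 0.
At the optimum only scrap grade A, nickel briquettes, stainless scrap are positive (pure iron = 0). The nickel, sulfur, carbon requirements are met with equality.
That vertex is x2 = 1.81, x3 = 0.9629, x4 = 0.9422.
Cost = 0.49·1.81 + 24.27·0.9629 + 1.74·0.9422 = 25.8959.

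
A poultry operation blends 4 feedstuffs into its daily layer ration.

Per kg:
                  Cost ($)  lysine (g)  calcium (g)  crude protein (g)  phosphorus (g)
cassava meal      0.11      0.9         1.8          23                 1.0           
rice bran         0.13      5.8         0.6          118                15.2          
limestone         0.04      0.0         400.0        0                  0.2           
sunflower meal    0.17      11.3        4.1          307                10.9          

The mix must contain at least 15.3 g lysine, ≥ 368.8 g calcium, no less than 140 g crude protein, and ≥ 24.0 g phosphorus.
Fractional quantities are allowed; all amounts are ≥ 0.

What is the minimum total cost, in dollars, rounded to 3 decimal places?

$0.307

Let x1 = kg of cassava meal, x2 = kg of rice bran, x3 = kg of limestone, x4 = kg of sunflower meal.
Minimise 0.11x1 + 0.13x2 + 0.04x3 + 0.17x4 subject to:
  0.9x1 + 5.8x2 + 11.3x4 ≥ 15.3   (lysine)
  1.8x1 + 0.6x2 + 400x3 + 4.1x4 ≥ 368.8   (calcium)
  23x1 + 118x2 + 307x4 ≥ 140   (crude protein)
  1x1 + 15.2x2 + 0.2x3 + 10.9x4 ≥ 24   (phosphorus)
  x1, x2, x3, x4 ≥ 0.
The optimal basis is {rice bran, limestone, sunflower meal}; cassava meal drops out. There the lysine, calcium, phosphorus constraints are tight.
That vertex is x2 = 0.9432, x3 = 0.9117, x4 = 0.8699.
Objective = 0.13·0.9432 + 0.04·0.9117 + 0.17·0.8699 = 0.30697.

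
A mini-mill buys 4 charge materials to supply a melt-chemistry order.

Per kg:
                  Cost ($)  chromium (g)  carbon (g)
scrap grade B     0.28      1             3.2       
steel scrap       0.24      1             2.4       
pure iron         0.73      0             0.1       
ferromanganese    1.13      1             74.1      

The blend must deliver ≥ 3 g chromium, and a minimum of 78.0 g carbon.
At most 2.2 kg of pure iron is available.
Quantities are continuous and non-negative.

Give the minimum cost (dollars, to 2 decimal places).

$1.60

Treat it as an LP. Let x1 = kg of scrap grade B, x2 = kg of steel scrap, x3 = kg of pure iron, x4 = kg of ferromanganese.
Minimise 0.28x1 + 0.24x2 + 0.73x3 + 1.13x4 with:
  1x1 + 1x2 + 1x4 ≥ 3   (chromium)
  3.2x1 + 2.4x2 + 0.1x3 + 74.1x4 ≥ 78   (carbon)
  x3 ≤ 2.2
  x1, x2, x3, x4 ≥ 0.
At the optimum only steel scrap, ferromanganese are positive (scrap grade B, pure iron = 0). Binding constraints: chromium and carbon.
Optimal quantities: steel scrap = 2.013 kg, ferromanganese = 0.9874 kg.
Objective = 0.24·2.013 + 1.13·0.9874 = 1.5989.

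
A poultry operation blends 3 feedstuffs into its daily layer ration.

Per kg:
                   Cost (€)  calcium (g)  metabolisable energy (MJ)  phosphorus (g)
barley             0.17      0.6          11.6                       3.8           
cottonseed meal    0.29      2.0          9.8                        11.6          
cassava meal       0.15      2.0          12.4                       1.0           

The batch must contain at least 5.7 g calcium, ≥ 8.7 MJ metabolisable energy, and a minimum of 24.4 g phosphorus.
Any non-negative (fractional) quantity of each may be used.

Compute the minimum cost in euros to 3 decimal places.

€0.712

Let x1 = kg of barley, x2 = kg of cottonseed meal, x3 = kg of cassava meal.
Minimize 0.17x1 + 0.29x2 + 0.15x3 with:
  0.6x1 + 2x2 + 2x3 ≥ 5.7   (calcium)
  11.6x1 + 9.8x2 + 12.4x3 ≥ 8.7   (metabolisable energy)
  3.8x1 + 11.6x2 + 1x3 ≥ 24.4   (phosphorus)
  x1, x2, x3 ≥ 0.
The cheapest feasible vertex uses only cottonseed meal, cassava meal; barley is not used. Binding constraints: calcium and phosphorus.
So cottonseed meal = 2.033 kg, cassava meal = 0.817 kg.
Objective = 0.29·2.033 + 0.15·0.817 = 0.71212.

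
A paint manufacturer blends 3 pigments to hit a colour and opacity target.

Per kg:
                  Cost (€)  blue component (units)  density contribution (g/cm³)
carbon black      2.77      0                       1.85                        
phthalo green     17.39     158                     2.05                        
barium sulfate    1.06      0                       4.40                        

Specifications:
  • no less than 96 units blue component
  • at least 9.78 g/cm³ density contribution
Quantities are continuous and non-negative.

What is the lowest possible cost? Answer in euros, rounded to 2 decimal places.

Let x1 = kg of carbon black, x2 = kg of phthalo green, x3 = kg of barium sulfate.
Minimise 2.77x1 + 17.39x2 + 1.06x3 subject to:
  158x2 ≥ 96   (blue component)
  1.85x1 + 2.05x2 + 4.4x3 ≥ 9.78   (density contribution)
  x1, x2, x3 ≥ 0.
The cheapest feasible vertex uses only phthalo green, barium sulfate; carbon black is not used. Binding constraints: blue component and density contribution.
So phthalo green = 0.6076 kg, barium sulfate = 1.94 kg.
Cost = 17.39·0.6076 + 1.06·1.94 = 12.6226.

€12.62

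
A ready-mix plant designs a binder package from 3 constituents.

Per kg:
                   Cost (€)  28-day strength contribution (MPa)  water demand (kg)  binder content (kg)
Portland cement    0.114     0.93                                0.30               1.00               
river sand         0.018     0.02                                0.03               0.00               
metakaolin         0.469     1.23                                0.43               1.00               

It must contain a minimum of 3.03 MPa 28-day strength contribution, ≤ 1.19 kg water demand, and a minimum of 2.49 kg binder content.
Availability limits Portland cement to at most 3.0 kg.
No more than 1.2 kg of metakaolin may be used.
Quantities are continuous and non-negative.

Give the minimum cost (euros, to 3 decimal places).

€0.434

Let x1 = kg of Portland cement, x2 = kg of river sand, x3 = kg of metakaolin.
min 0.114x1 + 0.018x2 + 0.469x3 subject to:
  0.93x1 + 0.02x2 + 1.23x3 ≥ 3.03   (28-day strength contribution)
  0.3x1 + 0.03x2 + 0.43x3 ≤ 1.19   (water demand)
  1x1 + 1x3 ≥ 2.49   (binder content)
  x1 ≤ 3
  x3 ≤ 1.2
  x1, x2, x3 ≥ 0.
At the optimum only Portland cement, metakaolin are positive (river sand = 0). Binding constraints: 28-day strength contribution and the Portland cement cap.
Solving gives x1 = 3, x3 = 0.1951.
Hence cost = 0.114·3 + 0.469·0.1951 = €0.433502.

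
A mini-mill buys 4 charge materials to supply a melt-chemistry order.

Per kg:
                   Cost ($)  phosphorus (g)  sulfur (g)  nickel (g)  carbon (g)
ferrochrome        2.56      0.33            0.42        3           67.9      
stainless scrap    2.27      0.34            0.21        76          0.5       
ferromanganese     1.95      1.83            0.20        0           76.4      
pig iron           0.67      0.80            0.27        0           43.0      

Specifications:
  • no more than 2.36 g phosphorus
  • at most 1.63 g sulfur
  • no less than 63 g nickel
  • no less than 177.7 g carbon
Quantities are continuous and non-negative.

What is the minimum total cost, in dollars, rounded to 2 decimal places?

$6.47

Let x1 = kg of ferrochrome, x2 = kg of stainless scrap, x3 = kg of ferromanganese, x4 = kg of pig iron.
Minimise 2.56x1 + 2.27x2 + 1.95x3 + 0.67x4 with:
  0.33x1 + 0.34x2 + 1.83x3 + 0.8x4 ≤ 2.36   (phosphorus)
  0.42x1 + 0.21x2 + 0.2x3 + 0.27x4 ≤ 1.63   (sulfur)
  3x1 + 76x2 ≥ 63   (nickel)
  67.9x1 + 0.5x2 + 76.4x3 + 43x4 ≥ 177.7   (carbon)
  x1, x2, x3, x4 ≥ 0.
The optimal basis is {ferrochrome, stainless scrap, pig iron}; ferromanganese drops out. The phosphorus, nickel, carbon requirements are met with equality.
So ferrochrome = 1.2894 kg, stainless scrap = 0.77805 kg, pig iron = 2.0874 kg.
Cost = 2.56·1.2894 + 2.27·0.77805 + 0.67·2.0874 = 6.4656.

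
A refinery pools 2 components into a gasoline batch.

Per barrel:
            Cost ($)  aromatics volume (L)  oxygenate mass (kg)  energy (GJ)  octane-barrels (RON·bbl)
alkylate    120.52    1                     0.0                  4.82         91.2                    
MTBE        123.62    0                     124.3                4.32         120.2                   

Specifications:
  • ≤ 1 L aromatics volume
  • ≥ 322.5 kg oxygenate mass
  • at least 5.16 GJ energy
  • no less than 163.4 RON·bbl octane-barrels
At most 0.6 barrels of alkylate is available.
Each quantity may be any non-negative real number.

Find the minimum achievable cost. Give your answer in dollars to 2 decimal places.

$320.74

This is a linear program. Let x1 = barrels of alkylate, x2 = barrels of MTBE.
Minimise 120.52x1 + 123.62x2 subject to:
  1x1 ≤ 1   (aromatics volume)
  124.3x2 ≥ 322.5   (oxygenate mass)
  4.82x1 + 4.32x2 ≥ 5.16   (energy)
  91.2x1 + 120.2x2 ≥ 163.4   (octane-barrels)
  x1 ≤ 0.6
  x1, x2 ≥ 0.
The optimal basis is {MTBE}; alkylate drops out. Binding constraint: oxygenate mass.
So MTBE = 2.59453 barrels.
Cost = 123.62·2.59453 = 320.7358.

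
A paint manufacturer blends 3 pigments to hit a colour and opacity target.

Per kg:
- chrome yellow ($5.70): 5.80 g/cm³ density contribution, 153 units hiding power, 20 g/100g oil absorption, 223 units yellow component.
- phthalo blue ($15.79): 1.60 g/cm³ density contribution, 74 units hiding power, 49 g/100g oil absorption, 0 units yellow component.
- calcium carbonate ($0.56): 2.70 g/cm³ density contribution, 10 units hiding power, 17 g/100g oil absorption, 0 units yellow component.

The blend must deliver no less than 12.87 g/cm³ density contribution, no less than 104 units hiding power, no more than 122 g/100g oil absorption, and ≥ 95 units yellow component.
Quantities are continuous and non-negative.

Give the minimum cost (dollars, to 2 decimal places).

$4.60

Let x1 = kg of chrome yellow, x2 = kg of phthalo blue, x3 = kg of calcium carbonate.
Minimise 5.7x1 + 15.79x2 + 0.56x3 s.t.:
  5.8x1 + 1.6x2 + 2.7x3 ≥ 12.87   (density contribution)
  153x1 + 74x2 + 10x3 ≥ 104   (hiding power)
  20x1 + 49x2 + 17x3 ≤ 122   (oil absorption)
  223x1 ≥ 95   (yellow component)
  x1, x2, x3 ≥ 0.
The minimum-cost mix takes nothing from phthalo blue — only chrome yellow, calcium carbonate. There the density contribution and hiding power constraints are tight.
Solving gives x1 = 0.4283, x3 = 3.847.
Cost = 5.7·0.4283 + 0.56·3.847 = 4.5956.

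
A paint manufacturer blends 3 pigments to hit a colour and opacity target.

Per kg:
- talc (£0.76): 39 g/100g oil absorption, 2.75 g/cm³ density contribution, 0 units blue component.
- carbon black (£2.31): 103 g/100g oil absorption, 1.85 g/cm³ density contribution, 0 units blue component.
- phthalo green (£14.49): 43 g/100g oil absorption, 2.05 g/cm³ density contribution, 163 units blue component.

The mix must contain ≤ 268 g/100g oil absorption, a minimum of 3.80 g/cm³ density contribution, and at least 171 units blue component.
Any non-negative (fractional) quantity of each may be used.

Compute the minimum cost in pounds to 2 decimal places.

Set it up as a linear program. Let x1 = kg of talc, x2 = kg of carbon black, x3 = kg of phthalo green.
Minimize 0.76x1 + 2.31x2 + 14.49x3 subject to:
  39x1 + 103x2 + 43x3 ≤ 268   (oil absorption)
  2.75x1 + 1.85x2 + 2.05x3 ≥ 3.8   (density contribution)
  163x3 ≥ 171   (blue component)
  x1, x2, x3 ≥ 0.
The optimal basis is {talc, phthalo green}; carbon black drops out. Binding constraints: density contribution and blue component.
So talc = 0.5998 kg, phthalo green = 1.049 kg.
Total cost: 0.76·0.5998 + 14.49·1.049 = 15.6559.

£15.66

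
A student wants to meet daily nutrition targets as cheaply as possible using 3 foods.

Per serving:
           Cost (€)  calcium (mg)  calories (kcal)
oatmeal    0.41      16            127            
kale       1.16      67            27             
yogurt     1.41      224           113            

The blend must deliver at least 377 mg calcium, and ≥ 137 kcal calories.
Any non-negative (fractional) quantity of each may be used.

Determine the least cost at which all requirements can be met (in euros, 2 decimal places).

€2.37

Set it up as a linear program. Let x1 = servings of oatmeal, x2 = servings of kale, x3 = servings of yogurt.
Minimize 0.41x1 + 1.16x2 + 1.41x3 s.t.:
  16x1 + 67x2 + 224x3 ≥ 377   (calcium)
  127x1 + 27x2 + 113x3 ≥ 137   (calories)
  x1, x2, x3 ≥ 0.
The cheapest feasible vertex uses only yogurt; oatmeal, kale are not used. Binding constraint: calcium.
Optimal quantities: yogurt = 1.683 servings.
Hence cost = 1.41·1.683 = €2.3730.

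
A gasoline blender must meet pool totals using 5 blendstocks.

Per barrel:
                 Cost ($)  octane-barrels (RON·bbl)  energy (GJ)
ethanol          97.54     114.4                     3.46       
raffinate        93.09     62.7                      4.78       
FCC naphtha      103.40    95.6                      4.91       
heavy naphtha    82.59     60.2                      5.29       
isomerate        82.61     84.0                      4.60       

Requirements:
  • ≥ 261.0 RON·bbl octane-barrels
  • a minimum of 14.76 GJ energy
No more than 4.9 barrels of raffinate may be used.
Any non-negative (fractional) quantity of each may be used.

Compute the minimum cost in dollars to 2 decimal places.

$262.16

Set it up as a linear program. Let x1 = barrels of ethanol, x2 = barrels of raffinate, x3 = barrels of FCC naphtha, x4 = barrels of heavy naphtha, x5 = barrels of isomerate.
Minimize 97.54x1 + 93.09x2 + 103.4x3 + 82.59x4 + 82.61x5 s.t.:
  114.4x1 + 62.7x2 + 95.6x3 + 60.2x4 + 84x5 ≥ 261   (octane-barrels)
  3.46x1 + 4.78x2 + 4.91x3 + 5.29x4 + 4.6x5 ≥ 14.76   (energy)
  x2 ≤ 4.9
  x1, x2, x3, x4, x5 ≥ 0.
At the optimum only heavy naphtha, isomerate are positive (ethanol, raffinate, FCC naphtha = 0). The octane-barrels and energy requirements are met with equality.
That vertex is x4 = 0.23435, x5 = 2.9392.
Objective = 82.59·0.23435 + 82.61·2.9392 = 262.1623.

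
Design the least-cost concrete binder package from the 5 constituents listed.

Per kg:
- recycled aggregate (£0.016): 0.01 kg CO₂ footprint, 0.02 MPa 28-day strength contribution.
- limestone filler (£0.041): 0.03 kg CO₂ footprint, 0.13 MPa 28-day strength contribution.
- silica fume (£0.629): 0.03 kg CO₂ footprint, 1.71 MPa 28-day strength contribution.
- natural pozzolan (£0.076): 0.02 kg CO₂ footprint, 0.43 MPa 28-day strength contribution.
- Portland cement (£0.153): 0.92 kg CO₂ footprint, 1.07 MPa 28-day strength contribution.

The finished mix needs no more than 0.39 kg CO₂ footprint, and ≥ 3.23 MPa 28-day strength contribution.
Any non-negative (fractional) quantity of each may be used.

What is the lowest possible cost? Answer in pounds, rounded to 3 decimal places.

Let x1 = kg of recycled aggregate, x2 = kg of limestone filler, x3 = kg of silica fume, x4 = kg of natural pozzolan, x5 = kg of Portland cement.
Minimize 0.016x1 + 0.041x2 + 0.629x3 + 0.076x4 + 0.153x5 subject to:
  0.01x1 + 0.03x2 + 0.03x3 + 0.02x4 + 0.92x5 ≤ 0.39   (CO₂ footprint)
  0.02x1 + 0.13x2 + 1.71x3 + 0.43x4 + 1.07x5 ≥ 3.23   (28-day strength contribution)
  x1, x2, x3, x4, x5 ≥ 0.
The cheapest feasible vertex uses only natural pozzolan, Portland cement; recycled aggregate, limestone filler, silica fume are not used. The CO₂ footprint and 28-day strength contribution requirements are met with equality.
Optimal quantities: natural pozzolan = 6.826 kg, Portland cement = 0.2755 kg.
Objective = 0.076·6.826 + 0.153·0.2755 = 0.56093.

£0.561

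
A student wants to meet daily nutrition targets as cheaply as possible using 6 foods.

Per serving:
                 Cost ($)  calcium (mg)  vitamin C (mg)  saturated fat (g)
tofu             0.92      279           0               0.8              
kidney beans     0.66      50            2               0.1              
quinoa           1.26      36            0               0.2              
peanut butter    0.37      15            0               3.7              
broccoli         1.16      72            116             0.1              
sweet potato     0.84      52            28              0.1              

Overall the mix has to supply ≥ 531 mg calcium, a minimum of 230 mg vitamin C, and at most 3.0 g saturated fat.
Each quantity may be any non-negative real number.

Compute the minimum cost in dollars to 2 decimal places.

$3.58

Treat it as an LP. Let x1 = servings of tofu, x2 = servings of kidney beans, x3 = servings of quinoa, x4 = servings of peanut butter, x5 = servings of broccoli, x6 = servings of sweet potato.
Minimise 0.92x1 + 0.66x2 + 1.26x3 + 0.37x4 + 1.16x5 + 0.84x6 subject to:
  279x1 + 50x2 + 36x3 + 15x4 + 72x5 + 52x6 ≥ 531   (calcium)
  2x2 + 116x5 + 28x6 ≥ 230   (vitamin C)
  0.8x1 + 0.1x2 + 0.2x3 + 3.7x4 + 0.1x5 + 0.1x6 ≤ 3   (saturated fat)
  x1, x2, x3, x4, x5, x6 ≥ 0.
At the optimum only tofu, broccoli are positive (kidney beans, quinoa, peanut butter, sweet potato = 0). The calcium and vitamin C requirements are met with equality.
Optimal quantities: tofu = 1.392 servings, broccoli = 1.983 servings.
Cost = 0.92·1.392 + 1.16·1.983 = 3.5809.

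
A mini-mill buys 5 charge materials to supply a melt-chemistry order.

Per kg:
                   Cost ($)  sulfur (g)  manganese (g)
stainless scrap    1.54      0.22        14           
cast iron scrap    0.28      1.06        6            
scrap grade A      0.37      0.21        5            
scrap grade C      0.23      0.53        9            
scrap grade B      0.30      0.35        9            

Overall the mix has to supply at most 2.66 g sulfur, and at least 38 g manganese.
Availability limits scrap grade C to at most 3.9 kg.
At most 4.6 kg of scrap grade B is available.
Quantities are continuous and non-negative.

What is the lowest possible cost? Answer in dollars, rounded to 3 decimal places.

This is a linear program. Let x1 = kg of stainless scrap, x2 = kg of cast iron scrap, x3 = kg of scrap grade A, x4 = kg of scrap grade C, x5 = kg of scrap grade B.
Minimise 1.54x1 + 0.28x2 + 0.37x3 + 0.23x4 + 0.3x5 with:
  0.22x1 + 1.06x2 + 0.21x3 + 0.53x4 + 0.35x5 ≤ 2.66   (sulfur)
  14x1 + 6x2 + 5x3 + 9x4 + 9x5 ≥ 38   (manganese)
  x4 ≤ 3.9
  x5 ≤ 4.6
  x1, x2, x3, x4, x5 ≥ 0.
At the optimum only scrap grade C, scrap grade B are positive (stainless scrap, cast iron scrap, scrap grade A = 0). Binding constraints: manganese and the scrap grade C cap.
Solving gives x4 = 3.9, x5 = 0.3222.
Hence cost = 0.23·3.9 + 0.3·0.3222 = $0.99366.

$0.994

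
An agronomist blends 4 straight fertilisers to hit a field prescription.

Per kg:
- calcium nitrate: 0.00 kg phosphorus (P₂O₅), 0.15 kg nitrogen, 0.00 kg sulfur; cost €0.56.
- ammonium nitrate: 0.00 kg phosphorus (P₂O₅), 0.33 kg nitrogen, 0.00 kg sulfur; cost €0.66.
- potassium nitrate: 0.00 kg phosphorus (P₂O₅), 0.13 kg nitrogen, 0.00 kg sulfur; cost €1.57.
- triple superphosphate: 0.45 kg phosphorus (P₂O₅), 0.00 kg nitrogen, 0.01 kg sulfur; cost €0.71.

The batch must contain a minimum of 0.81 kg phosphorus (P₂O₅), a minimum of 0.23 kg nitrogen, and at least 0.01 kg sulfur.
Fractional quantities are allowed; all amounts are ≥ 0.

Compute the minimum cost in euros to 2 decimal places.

€1.74

This is a linear program. Let x1 = kg of calcium nitrate, x2 = kg of ammonium nitrate, x3 = kg of potassium nitrate, x4 = kg of triple superphosphate.
min 0.56x1 + 0.66x2 + 1.57x3 + 0.71x4 with:
  0.45x4 ≥ 0.81   (phosphorus (P₂O₅))
  0.15x1 + 0.33x2 + 0.13x3 ≥ 0.23   (nitrogen)
  0.01x4 ≥ 0.01   (sulfur)
  x1, x2, x3, x4 ≥ 0.
The optimal basis is {ammonium nitrate, triple superphosphate}; calcium nitrate, potassium nitrate drop out. There the phosphorus (P₂O₅) and nitrogen constraints are tight.
So ammonium nitrate = 0.697 kg, triple superphosphate = 1.8 kg.
Objective = 0.66·0.697 + 0.71·1.8 = 1.7380.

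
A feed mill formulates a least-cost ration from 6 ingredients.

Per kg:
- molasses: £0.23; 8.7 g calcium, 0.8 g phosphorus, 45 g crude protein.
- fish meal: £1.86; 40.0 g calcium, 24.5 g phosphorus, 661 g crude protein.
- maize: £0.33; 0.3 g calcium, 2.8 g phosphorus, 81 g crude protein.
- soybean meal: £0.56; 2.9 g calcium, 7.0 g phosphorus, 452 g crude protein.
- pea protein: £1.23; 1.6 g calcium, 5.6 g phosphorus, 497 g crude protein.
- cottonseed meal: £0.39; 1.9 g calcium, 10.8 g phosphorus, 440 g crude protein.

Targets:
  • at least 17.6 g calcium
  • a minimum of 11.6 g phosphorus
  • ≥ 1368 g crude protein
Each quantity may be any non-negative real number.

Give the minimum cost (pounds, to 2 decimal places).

This is a linear program. Let x1 = kg of molasses, x2 = kg of fish meal, x3 = kg of maize, x4 = kg of soybean meal, x5 = kg of pea protein, x6 = kg of cottonseed meal.
Minimize 0.23x1 + 1.86x2 + 0.33x3 + 0.56x4 + 1.23x5 + 0.39x6 with:
  8.7x1 + 40x2 + 0.3x3 + 2.9x4 + 1.6x5 + 1.9x6 ≥ 17.6   (calcium)
  0.8x1 + 24.5x2 + 2.8x3 + 7x4 + 5.6x5 + 10.8x6 ≥ 11.6   (phosphorus)
  45x1 + 661x2 + 81x3 + 452x4 + 497x5 + 440x6 ≥ 1368   (crude protein)
  x1, x2, x3, x4, x5, x6 ≥ 0.
The minimum-cost mix takes nothing from fish meal, maize, soybean meal, pea protein — only molasses, cottonseed meal. The calcium and crude protein requirements are met with equality.
Optimal quantities: molasses = 1.375 kg, cottonseed meal = 2.968 kg.
Objective = 0.23·1.375 + 0.39·2.968 = 1.4738.

£1.47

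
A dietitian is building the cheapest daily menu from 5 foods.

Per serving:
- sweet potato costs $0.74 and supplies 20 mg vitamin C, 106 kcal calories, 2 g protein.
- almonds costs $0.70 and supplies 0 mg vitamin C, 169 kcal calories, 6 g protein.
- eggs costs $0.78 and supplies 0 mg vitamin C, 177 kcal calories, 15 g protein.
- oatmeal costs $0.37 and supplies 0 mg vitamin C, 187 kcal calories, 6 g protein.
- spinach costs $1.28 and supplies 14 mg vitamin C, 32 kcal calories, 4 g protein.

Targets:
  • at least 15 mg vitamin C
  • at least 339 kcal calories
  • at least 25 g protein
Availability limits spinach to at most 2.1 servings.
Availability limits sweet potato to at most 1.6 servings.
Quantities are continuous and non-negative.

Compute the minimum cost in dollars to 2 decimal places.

$1.78

Let x1 = servings of sweet potato, x2 = servings of almonds, x3 = servings of eggs, x4 = servings of oatmeal, x5 = servings of spinach.
min 0.74x1 + 0.7x2 + 0.78x3 + 0.37x4 + 1.28x5 with:
  20x1 + 14x5 ≥ 15   (vitamin C)
  106x1 + 169x2 + 177x3 + 187x4 + 32x5 ≥ 339   (calories)
  2x1 + 6x2 + 15x3 + 6x4 + 4x5 ≥ 25   (protein)
  x5 ≤ 2.1
  x1 ≤ 1.6
  x1, x2, x3, x4, x5 ≥ 0.
At the optimum only sweet potato, eggs are positive (almonds, oatmeal, spinach = 0). There the vitamin C and protein constraints are tight.
Solving gives x1 = 0.75, x3 = 1.567.
Objective = 0.74·0.75 + 0.78·1.567 = 1.7773.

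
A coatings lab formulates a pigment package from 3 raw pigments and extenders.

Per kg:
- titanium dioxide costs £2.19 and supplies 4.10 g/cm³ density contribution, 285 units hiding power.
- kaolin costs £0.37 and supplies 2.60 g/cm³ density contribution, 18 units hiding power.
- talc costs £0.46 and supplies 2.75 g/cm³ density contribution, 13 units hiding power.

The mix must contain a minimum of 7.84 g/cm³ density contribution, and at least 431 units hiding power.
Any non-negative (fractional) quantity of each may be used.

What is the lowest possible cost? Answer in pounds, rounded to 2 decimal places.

Let x1 = kg of titanium dioxide, x2 = kg of kaolin, x3 = kg of talc.
Minimise 2.19x1 + 0.37x2 + 0.46x3 s.t.:
  4.1x1 + 2.6x2 + 2.75x3 ≥ 7.84   (density contribution)
  285x1 + 18x2 + 13x3 ≥ 431   (hiding power)
  x1, x2, x3 ≥ 0.
The minimum-cost mix takes nothing from talc — only titanium dioxide, kaolin. Binding constraints: density contribution and hiding power.
That vertex is x1 = 1.468, x2 = 0.7004.
Objective = 2.19·1.468 + 0.37·0.7004 = 3.4741.

£3.47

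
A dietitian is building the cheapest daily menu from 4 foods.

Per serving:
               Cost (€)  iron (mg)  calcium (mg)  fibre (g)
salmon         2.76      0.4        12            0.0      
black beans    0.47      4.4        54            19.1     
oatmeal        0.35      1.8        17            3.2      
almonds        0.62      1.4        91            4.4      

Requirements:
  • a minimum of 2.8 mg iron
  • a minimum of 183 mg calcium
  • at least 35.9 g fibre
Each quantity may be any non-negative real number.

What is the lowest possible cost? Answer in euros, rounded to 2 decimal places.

€1.41

Set it up as a linear program. Let x1 = servings of salmon, x2 = servings of black beans, x3 = servings of oatmeal, x4 = servings of almonds.
Minimize 2.76x1 + 0.47x2 + 0.35x3 + 0.62x4 with:
  0.4x1 + 4.4x2 + 1.8x3 + 1.4x4 ≥ 2.8   (iron)
  12x1 + 54x2 + 17x3 + 91x4 ≥ 183   (calcium)
  19.1x2 + 3.2x3 + 4.4x4 ≥ 35.9   (fibre)
  x1, x2, x3, x4 ≥ 0.
The optimal basis is {black beans, almonds}; salmon, oatmeal drop out. The calcium and fibre requirements are met with equality.
That vertex is x2 = 1.641, x4 = 1.037.
Cost = 0.47·1.641 + 0.62·1.037 = 1.4142.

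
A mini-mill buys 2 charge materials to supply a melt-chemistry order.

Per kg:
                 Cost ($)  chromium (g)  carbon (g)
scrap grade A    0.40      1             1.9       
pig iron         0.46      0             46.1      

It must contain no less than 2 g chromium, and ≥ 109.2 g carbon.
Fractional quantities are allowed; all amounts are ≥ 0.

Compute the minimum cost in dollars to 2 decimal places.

Let x1 = kg of scrap grade A, x2 = kg of pig iron.
min 0.4x1 + 0.46x2 with:
  1x1 ≥ 2   (chromium)
  1.9x1 + 46.1x2 ≥ 109.2   (carbon)
  x1, x2 ≥ 0.
Both inputs are positive at the optimum. The chromium and carbon requirements are met with equality.
Optimal quantities: scrap grade A = 2 kg, pig iron = 2.286 kg.
Objective = 0.4·2 + 0.46·2.286 = 1.8516.

$1.85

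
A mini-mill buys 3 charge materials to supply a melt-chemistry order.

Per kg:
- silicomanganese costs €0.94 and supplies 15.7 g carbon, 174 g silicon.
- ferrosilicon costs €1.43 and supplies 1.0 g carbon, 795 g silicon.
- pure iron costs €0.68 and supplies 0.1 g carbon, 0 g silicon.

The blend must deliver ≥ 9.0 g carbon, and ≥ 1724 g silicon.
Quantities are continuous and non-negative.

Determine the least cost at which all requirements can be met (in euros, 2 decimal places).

Let x1 = kg of silicomanganese, x2 = kg of ferrosilicon, x3 = kg of pure iron.
Minimise 0.94x1 + 1.43x2 + 0.68x3 s.t.:
  15.7x1 + 1x2 + 0.1x3 ≥ 9   (carbon)
  174x1 + 795x2 ≥ 1724   (silicon)
  x1, x2, x3 ≥ 0.
At the optimum only silicomanganese, ferrosilicon are positive (pure iron = 0). There the carbon and silicon constraints are tight.
Solving gives x1 = 0.4413, x2 = 2.072.
Cost = 0.94·0.4413 + 1.43·2.072 = 3.3778.

€3.38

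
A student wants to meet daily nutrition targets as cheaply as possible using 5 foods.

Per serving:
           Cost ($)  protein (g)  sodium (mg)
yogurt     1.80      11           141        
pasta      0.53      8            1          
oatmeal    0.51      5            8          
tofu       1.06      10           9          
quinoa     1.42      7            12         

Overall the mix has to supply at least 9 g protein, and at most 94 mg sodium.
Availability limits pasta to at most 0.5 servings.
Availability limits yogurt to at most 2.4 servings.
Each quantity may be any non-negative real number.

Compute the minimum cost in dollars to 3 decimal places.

$0.775

Let x1 = servings of yogurt, x2 = servings of pasta, x3 = servings of oatmeal, x4 = servings of tofu, x5 = servings of quinoa.
min 1.8x1 + 0.53x2 + 0.51x3 + 1.06x4 + 1.42x5 s.t.:
  11x1 + 8x2 + 5x3 + 10x4 + 7x5 ≥ 9   (protein)
  141x1 + 1x2 + 8x3 + 9x4 + 12x5 ≤ 94   (sodium)
  x2 ≤ 0.5
  x1 ≤ 2.4
  x1, x2, x3, x4, x5 ≥ 0.
The cheapest feasible vertex uses only pasta, oatmeal; yogurt, tofu, quinoa are not used. The protein and the pasta cap requirements are met with equality.
So pasta = 0.5 servings, oatmeal = 1 serving.
Hence cost = 0.53·0.5 + 0.51·1 = $0.77500.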